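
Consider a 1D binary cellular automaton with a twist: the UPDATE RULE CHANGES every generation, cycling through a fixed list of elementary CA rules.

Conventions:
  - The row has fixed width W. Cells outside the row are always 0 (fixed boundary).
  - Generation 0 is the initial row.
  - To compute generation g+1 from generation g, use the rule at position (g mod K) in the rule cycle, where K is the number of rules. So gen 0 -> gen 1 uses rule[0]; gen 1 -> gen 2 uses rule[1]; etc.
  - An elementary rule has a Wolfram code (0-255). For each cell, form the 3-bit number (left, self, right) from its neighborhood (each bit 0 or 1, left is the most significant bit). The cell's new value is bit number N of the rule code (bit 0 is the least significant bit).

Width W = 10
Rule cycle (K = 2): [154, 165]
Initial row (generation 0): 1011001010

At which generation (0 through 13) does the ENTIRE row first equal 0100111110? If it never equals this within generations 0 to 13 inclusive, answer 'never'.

Gen 0: 1011001010
Gen 1 (rule 154): 0010110001
Gen 2 (rule 165): 1011000101
Gen 3 (rule 154): 0010101000
Gen 4 (rule 165): 1011111011
Gen 5 (rule 154): 0011110010
Gen 6 (rule 165): 1001100010
Gen 7 (rule 154): 0111010101
Gen 8 (rule 165): 0010111111
Gen 9 (rule 154): 0100111110
Gen 10 (rule 165): 0100011100
Gen 11 (rule 154): 1010111010
Gen 12 (rule 165): 1111010110
Gen 13 (rule 154): 1110000101

Answer: 9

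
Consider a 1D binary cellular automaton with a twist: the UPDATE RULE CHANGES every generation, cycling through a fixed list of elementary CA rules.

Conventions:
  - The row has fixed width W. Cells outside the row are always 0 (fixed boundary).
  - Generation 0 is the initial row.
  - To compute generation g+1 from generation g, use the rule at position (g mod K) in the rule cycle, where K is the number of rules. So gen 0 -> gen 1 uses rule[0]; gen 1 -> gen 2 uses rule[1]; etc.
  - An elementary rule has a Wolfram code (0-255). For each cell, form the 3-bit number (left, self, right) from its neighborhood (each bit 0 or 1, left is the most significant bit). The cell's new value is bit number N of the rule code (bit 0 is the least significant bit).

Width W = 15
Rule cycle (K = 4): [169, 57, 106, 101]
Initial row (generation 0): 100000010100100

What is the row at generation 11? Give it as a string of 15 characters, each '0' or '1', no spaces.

Gen 0: 100000010100100
Gen 1 (rule 169): 001111001000001
Gen 2 (rule 57): 101000100111100
Gen 3 (rule 106): 010001001100100
Gen 4 (rule 101): 010101000100101
Gen 5 (rule 169): 001010010000010
Gen 6 (rule 57): 100101001111001
Gen 7 (rule 106): 001010011001010
Gen 8 (rule 101): 101110001001110
Gen 9 (rule 169): 011100100001100
Gen 10 (rule 57): 010010011101011
Gen 11 (rule 106): 100100110110111

Answer: 100100110110111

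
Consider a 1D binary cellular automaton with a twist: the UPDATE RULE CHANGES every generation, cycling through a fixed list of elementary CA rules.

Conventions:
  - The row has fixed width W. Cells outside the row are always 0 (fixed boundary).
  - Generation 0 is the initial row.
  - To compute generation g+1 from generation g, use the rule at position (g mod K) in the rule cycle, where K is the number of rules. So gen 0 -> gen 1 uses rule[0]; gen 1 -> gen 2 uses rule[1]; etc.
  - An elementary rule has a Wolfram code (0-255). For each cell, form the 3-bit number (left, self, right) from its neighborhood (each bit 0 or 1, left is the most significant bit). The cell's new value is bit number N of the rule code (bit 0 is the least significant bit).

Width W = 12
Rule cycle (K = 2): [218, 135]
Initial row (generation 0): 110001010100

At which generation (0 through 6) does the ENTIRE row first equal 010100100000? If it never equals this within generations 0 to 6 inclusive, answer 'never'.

Answer: never

Derivation:
Gen 0: 110001010100
Gen 1 (rule 218): 111010000010
Gen 2 (rule 135): 010010111110
Gen 3 (rule 218): 101100111111
Gen 4 (rule 135): 100001011110
Gen 5 (rule 218): 010010011111
Gen 6 (rule 135): 110110101110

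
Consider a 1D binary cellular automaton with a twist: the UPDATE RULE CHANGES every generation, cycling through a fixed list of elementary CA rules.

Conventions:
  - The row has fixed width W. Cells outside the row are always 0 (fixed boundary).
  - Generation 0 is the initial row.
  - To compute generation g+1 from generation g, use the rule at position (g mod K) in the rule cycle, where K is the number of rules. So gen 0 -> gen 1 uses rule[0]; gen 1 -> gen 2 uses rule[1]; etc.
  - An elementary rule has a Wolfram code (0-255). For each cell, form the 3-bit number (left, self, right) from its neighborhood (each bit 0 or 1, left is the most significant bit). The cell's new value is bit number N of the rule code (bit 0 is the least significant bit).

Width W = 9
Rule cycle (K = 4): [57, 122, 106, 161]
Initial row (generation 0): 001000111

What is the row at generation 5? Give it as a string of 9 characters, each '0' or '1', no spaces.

Gen 0: 001000111
Gen 1 (rule 57): 100110100
Gen 2 (rule 122): 011111010
Gen 3 (rule 106): 110001100
Gen 4 (rule 161): 000100001
Gen 5 (rule 57): 110011100

Answer: 110011100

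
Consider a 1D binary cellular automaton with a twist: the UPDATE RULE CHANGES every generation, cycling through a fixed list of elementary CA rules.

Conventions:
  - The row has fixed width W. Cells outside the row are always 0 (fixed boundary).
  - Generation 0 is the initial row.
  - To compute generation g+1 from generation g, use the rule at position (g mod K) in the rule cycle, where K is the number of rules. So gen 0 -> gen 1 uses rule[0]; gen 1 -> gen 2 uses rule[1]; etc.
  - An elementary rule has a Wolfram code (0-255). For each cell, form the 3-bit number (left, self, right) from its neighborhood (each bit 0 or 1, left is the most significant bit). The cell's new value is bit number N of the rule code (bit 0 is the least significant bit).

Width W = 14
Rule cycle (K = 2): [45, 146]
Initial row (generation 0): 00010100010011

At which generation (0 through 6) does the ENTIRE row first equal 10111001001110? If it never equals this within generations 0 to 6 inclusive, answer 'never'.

Gen 0: 00010100010011
Gen 1 (rule 45): 11011101010010
Gen 2 (rule 146): 00001000001101
Gen 3 (rule 45): 11101011101011
Gen 4 (rule 146): 01000001000000
Gen 5 (rule 45): 01011101011111
Gen 6 (rule 146): 10001000001110

Answer: never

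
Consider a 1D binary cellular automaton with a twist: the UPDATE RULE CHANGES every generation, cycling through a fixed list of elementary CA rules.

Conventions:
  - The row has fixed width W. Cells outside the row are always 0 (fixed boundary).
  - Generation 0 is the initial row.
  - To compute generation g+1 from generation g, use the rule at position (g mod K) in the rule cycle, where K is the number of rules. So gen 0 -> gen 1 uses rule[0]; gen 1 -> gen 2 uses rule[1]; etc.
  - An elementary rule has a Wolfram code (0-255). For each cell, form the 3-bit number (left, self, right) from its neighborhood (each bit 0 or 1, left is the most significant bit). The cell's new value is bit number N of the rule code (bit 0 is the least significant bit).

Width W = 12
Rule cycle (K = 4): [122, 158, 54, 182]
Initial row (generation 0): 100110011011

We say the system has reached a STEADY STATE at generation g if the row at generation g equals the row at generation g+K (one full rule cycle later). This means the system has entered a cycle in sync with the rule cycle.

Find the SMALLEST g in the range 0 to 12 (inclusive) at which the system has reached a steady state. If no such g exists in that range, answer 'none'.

Gen 0: 100110011011
Gen 1 (rule 122): 011111111111
Gen 2 (rule 158): 111111111110
Gen 3 (rule 54): 000000000001
Gen 4 (rule 182): 000000000011
Gen 5 (rule 122): 000000000111
Gen 6 (rule 158): 000000001110
Gen 7 (rule 54): 000000010001
Gen 8 (rule 182): 000000111011
Gen 9 (rule 122): 000001101111
Gen 10 (rule 158): 000011001110
Gen 11 (rule 54): 000100110001
Gen 12 (rule 182): 001111001011
Gen 13 (rule 122): 011001110111
Gen 14 (rule 158): 110111100110
Gen 15 (rule 54): 001000011001
Gen 16 (rule 182): 011100100111

Answer: none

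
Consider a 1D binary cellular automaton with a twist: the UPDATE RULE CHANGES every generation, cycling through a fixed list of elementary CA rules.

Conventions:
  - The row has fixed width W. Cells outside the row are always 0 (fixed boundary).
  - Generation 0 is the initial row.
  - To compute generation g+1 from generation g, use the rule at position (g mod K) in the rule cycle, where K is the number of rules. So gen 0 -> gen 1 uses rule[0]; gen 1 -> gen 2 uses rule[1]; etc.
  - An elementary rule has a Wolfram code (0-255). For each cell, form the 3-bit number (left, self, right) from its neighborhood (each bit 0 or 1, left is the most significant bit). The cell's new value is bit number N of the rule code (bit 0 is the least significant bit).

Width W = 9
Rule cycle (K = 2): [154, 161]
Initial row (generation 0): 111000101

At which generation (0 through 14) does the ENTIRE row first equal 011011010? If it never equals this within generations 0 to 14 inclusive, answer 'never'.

Gen 0: 111000101
Gen 1 (rule 154): 110101000
Gen 2 (rule 161): 001010011
Gen 3 (rule 154): 010001110
Gen 4 (rule 161): 000100100
Gen 5 (rule 154): 001011010
Gen 6 (rule 161): 100100100
Gen 7 (rule 154): 011011010
Gen 8 (rule 161): 000100100
Gen 9 (rule 154): 001011010
Gen 10 (rule 161): 100100100
Gen 11 (rule 154): 011011010
Gen 12 (rule 161): 000100100
Gen 13 (rule 154): 001011010
Gen 14 (rule 161): 100100100

Answer: 7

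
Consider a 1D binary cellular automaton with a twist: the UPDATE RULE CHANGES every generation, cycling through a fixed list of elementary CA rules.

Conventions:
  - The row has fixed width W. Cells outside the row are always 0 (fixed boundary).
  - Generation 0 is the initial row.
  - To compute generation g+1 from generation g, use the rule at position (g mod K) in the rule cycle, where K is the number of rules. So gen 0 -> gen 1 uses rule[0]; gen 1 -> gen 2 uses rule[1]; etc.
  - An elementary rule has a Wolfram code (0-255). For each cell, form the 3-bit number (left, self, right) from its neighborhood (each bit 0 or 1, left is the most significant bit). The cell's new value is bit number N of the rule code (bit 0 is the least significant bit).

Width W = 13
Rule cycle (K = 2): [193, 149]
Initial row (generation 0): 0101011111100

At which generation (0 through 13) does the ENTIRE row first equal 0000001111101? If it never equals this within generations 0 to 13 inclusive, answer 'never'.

Gen 0: 0101011111100
Gen 1 (rule 193): 0000001111101
Gen 2 (rule 149): 1111100111001
Gen 3 (rule 193): 0111100011000
Gen 4 (rule 149): 0011011000111
Gen 5 (rule 193): 1001001010011
Gen 6 (rule 149): 1101101011000
Gen 7 (rule 193): 0100100001011
Gen 8 (rule 149): 0110111101000
Gen 9 (rule 193): 0010011100011
Gen 10 (rule 149): 1011001011000
Gen 11 (rule 193): 0001000001011
Gen 12 (rule 149): 1101111101000
Gen 13 (rule 193): 0100111100011

Answer: 1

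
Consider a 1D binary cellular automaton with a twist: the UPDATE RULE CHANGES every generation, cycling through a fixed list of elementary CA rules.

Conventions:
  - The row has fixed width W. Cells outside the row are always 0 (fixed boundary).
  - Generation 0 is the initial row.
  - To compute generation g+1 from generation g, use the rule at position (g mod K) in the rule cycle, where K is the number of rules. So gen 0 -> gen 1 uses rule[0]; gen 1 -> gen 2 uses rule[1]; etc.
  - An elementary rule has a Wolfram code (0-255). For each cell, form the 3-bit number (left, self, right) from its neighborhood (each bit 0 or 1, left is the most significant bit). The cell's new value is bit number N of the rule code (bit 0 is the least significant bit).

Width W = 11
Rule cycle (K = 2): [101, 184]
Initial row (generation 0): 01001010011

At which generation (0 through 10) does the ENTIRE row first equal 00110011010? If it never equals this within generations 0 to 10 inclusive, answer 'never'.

Gen 0: 01001010011
Gen 1 (rule 101): 01001110001
Gen 2 (rule 184): 00101101000
Gen 3 (rule 101): 10110111011
Gen 4 (rule 184): 01101110110
Gen 5 (rule 101): 00110011010
Gen 6 (rule 184): 00101010101
Gen 7 (rule 101): 10111111111
Gen 8 (rule 184): 01111111110
Gen 9 (rule 101): 00000000010
Gen 10 (rule 184): 00000000001

Answer: 5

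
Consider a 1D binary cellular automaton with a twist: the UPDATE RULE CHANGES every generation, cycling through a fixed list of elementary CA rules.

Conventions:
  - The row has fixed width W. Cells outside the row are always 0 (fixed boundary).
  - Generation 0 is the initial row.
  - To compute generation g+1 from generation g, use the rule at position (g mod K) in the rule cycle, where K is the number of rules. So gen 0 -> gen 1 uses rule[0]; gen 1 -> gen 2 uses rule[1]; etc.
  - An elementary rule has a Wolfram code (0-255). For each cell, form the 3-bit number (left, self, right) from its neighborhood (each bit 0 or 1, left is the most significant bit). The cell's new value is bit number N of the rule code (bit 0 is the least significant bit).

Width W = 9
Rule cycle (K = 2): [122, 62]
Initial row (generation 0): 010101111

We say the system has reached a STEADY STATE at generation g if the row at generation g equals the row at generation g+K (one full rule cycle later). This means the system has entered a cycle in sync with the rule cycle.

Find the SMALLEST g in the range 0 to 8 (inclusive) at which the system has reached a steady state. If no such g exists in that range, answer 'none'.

Answer: none

Derivation:
Gen 0: 010101111
Gen 1 (rule 122): 101011001
Gen 2 (rule 62): 111110111
Gen 3 (rule 122): 100011101
Gen 4 (rule 62): 110110011
Gen 5 (rule 122): 111111111
Gen 6 (rule 62): 100000000
Gen 7 (rule 122): 010000000
Gen 8 (rule 62): 111000000
Gen 9 (rule 122): 101100000
Gen 10 (rule 62): 111010000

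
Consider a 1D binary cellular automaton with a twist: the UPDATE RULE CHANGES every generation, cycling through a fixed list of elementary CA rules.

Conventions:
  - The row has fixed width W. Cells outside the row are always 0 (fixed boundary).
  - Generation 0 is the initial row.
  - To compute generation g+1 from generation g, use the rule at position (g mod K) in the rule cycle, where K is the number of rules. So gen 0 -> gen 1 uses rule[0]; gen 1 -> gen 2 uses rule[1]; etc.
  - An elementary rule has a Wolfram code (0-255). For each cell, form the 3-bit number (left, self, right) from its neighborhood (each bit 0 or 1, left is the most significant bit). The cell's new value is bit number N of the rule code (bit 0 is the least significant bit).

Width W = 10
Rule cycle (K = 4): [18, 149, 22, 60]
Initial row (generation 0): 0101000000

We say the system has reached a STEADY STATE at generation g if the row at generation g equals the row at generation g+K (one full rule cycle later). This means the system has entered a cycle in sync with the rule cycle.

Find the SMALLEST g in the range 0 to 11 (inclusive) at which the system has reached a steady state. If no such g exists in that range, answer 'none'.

Gen 0: 0101000000
Gen 1 (rule 18): 1000100000
Gen 2 (rule 149): 1110111111
Gen 3 (rule 22): 0000000000
Gen 4 (rule 60): 0000000000
Gen 5 (rule 18): 0000000000
Gen 6 (rule 149): 1111111111
Gen 7 (rule 22): 0000000000
Gen 8 (rule 60): 0000000000
Gen 9 (rule 18): 0000000000
Gen 10 (rule 149): 1111111111
Gen 11 (rule 22): 0000000000
Gen 12 (rule 60): 0000000000
Gen 13 (rule 18): 0000000000
Gen 14 (rule 149): 1111111111
Gen 15 (rule 22): 0000000000

Answer: 3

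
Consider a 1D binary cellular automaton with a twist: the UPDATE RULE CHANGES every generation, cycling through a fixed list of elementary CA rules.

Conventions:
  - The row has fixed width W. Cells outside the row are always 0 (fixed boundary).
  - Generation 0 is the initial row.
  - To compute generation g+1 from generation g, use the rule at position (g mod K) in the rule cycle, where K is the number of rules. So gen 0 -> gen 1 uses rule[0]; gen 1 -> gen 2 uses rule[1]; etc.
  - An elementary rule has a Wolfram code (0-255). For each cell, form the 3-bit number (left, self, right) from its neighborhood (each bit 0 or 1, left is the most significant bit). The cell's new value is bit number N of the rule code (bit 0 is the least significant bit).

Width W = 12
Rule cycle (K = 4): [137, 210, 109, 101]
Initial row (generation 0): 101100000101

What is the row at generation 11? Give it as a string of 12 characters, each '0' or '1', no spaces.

Gen 0: 101100000101
Gen 1 (rule 137): 001001110000
Gen 2 (rule 210): 010110111000
Gen 3 (rule 109): 011111101011
Gen 4 (rule 101): 000000111101
Gen 5 (rule 137): 111110111000
Gen 6 (rule 210): 011110011100
Gen 7 (rule 109): 010010010101
Gen 8 (rule 101): 010010011111
Gen 9 (rule 137): 000000011110
Gen 10 (rule 210): 000000101111
Gen 11 (rule 109): 111110111001

Answer: 111110111001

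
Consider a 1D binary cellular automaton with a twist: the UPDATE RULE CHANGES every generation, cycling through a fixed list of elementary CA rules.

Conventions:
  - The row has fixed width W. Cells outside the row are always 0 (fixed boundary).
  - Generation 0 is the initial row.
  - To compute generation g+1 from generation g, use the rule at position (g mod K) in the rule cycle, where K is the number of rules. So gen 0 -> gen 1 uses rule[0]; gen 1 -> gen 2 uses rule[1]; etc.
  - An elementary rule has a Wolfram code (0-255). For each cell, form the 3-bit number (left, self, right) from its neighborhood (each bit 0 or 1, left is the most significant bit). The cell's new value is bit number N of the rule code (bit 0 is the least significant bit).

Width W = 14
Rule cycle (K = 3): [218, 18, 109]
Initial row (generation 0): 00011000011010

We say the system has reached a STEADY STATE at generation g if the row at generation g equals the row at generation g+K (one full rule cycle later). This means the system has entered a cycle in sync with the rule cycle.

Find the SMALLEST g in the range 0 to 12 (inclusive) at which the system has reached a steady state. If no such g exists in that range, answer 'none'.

Answer: 8

Derivation:
Gen 0: 00011000011010
Gen 1 (rule 218): 00111100111001
Gen 2 (rule 18): 01000011000110
Gen 3 (rule 109): 01011011010110
Gen 4 (rule 218): 10011011000111
Gen 5 (rule 18): 01100000101000
Gen 6 (rule 109): 01101110111011
Gen 7 (rule 218): 11101110111011
Gen 8 (rule 18): 00000000000000
Gen 9 (rule 109): 11111111111111
Gen 10 (rule 218): 11111111111111
Gen 11 (rule 18): 00000000000000
Gen 12 (rule 109): 11111111111111
Gen 13 (rule 218): 11111111111111
Gen 14 (rule 18): 00000000000000
Gen 15 (rule 109): 11111111111111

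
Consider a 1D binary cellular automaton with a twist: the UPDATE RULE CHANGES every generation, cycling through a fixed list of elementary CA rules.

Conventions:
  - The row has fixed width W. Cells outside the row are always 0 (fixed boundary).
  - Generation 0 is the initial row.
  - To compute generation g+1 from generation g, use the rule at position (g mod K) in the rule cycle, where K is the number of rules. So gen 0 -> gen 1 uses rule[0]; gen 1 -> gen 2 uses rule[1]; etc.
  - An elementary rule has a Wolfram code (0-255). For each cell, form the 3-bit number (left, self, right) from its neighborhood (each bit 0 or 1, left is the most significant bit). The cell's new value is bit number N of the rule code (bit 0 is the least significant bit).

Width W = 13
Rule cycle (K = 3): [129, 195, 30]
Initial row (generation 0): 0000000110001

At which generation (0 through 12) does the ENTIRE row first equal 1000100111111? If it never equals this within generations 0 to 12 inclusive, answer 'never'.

Answer: never

Derivation:
Gen 0: 0000000110001
Gen 1 (rule 129): 1111110000100
Gen 2 (rule 195): 0111110111001
Gen 3 (rule 30): 1100000100111
Gen 4 (rule 129): 0001110000010
Gen 5 (rule 195): 1110110111100
Gen 6 (rule 30): 1000100100010
Gen 7 (rule 129): 0010000001000
Gen 8 (rule 195): 1100111110011
Gen 9 (rule 30): 1011100001110
Gen 10 (rule 129): 0001001100100
Gen 11 (rule 195): 1110010101001
Gen 12 (rule 30): 1001110101111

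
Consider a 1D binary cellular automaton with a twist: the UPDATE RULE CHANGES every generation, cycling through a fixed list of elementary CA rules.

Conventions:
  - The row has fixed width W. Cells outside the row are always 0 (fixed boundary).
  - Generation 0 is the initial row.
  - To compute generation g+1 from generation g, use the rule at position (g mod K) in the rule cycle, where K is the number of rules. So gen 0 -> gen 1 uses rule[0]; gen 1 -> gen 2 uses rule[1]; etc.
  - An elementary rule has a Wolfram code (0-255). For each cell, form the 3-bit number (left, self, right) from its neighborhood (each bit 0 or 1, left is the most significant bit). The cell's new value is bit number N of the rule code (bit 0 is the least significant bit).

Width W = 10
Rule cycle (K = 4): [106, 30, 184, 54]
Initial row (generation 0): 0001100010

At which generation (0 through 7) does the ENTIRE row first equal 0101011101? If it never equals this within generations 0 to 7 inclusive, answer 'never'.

Answer: 3

Derivation:
Gen 0: 0001100010
Gen 1 (rule 106): 0011100100
Gen 2 (rule 30): 0110011110
Gen 3 (rule 184): 0101011101
Gen 4 (rule 54): 1111100011
Gen 5 (rule 106): 1000100111
Gen 6 (rule 30): 1101111100
Gen 7 (rule 184): 1011111010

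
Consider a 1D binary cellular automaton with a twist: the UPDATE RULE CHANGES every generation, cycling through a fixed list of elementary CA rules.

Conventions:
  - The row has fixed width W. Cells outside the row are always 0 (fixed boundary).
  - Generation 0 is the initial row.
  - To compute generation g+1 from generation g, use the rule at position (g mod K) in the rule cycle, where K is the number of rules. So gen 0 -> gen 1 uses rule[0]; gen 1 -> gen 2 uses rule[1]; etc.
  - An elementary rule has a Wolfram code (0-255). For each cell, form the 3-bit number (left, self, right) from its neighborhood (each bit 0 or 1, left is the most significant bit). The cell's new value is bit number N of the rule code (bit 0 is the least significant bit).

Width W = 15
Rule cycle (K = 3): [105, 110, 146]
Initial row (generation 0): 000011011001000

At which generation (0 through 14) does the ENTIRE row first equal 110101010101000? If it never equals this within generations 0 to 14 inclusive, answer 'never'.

Gen 0: 000011011001000
Gen 1 (rule 105): 111011111000011
Gen 2 (rule 110): 101110001000111
Gen 3 (rule 146): 000101010101010
Gen 4 (rule 105): 110010101010100
Gen 5 (rule 110): 110111111111100
Gen 6 (rule 146): 000011111111010
Gen 7 (rule 105): 111010000001100
Gen 8 (rule 110): 101110000011100
Gen 9 (rule 146): 000101000101010
Gen 10 (rule 105): 110010010010100
Gen 11 (rule 110): 110110110111100
Gen 12 (rule 146): 000000000011010
Gen 13 (rule 105): 111111111011100
Gen 14 (rule 110): 100000001110100

Answer: never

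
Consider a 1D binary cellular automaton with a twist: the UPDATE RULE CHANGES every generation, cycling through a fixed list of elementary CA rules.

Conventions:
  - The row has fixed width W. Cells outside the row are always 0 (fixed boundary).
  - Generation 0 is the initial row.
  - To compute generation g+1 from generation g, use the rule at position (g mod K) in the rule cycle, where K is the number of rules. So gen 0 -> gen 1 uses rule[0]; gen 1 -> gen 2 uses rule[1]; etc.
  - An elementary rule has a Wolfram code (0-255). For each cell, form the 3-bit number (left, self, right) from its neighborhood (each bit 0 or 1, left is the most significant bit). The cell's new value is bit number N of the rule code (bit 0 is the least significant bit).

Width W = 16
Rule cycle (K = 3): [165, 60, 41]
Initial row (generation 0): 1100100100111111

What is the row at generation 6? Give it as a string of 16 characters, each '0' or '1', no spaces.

Gen 0: 1100100100111111
Gen 1 (rule 165): 0000100100011110
Gen 2 (rule 60): 0000110110010001
Gen 3 (rule 41): 1110101100000100
Gen 4 (rule 165): 0101110001110101
Gen 5 (rule 60): 0111001001001111
Gen 6 (rule 41): 0100000000001000

Answer: 0100000000001000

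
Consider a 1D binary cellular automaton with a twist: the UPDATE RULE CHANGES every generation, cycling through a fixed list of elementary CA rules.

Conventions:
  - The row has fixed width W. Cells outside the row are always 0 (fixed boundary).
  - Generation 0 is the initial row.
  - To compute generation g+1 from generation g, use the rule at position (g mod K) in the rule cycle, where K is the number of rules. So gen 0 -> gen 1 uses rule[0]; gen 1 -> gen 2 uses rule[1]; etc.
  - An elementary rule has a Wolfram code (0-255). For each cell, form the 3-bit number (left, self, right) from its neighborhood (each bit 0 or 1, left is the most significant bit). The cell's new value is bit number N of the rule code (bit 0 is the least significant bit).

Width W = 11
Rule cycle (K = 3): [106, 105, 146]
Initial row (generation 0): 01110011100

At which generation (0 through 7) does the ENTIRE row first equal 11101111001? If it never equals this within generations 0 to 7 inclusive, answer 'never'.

Answer: 2

Derivation:
Gen 0: 01110011100
Gen 1 (rule 106): 11010110100
Gen 2 (rule 105): 11101111001
Gen 3 (rule 146): 01000110110
Gen 4 (rule 106): 10001111110
Gen 5 (rule 105): 00101000010
Gen 6 (rule 146): 01000100101
Gen 7 (rule 106): 10001001010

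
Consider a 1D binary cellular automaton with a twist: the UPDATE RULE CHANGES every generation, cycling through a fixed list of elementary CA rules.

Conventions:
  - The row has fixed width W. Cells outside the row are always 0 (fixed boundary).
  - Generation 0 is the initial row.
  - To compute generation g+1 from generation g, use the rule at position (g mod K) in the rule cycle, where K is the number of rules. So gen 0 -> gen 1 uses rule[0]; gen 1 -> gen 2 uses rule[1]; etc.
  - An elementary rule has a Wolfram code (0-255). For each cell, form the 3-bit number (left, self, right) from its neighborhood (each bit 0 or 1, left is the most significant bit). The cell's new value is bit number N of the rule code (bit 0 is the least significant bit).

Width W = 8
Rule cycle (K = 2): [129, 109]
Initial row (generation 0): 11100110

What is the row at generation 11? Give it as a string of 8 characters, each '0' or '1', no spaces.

Gen 0: 11100110
Gen 1 (rule 129): 01000000
Gen 2 (rule 109): 01011111
Gen 3 (rule 129): 00001110
Gen 4 (rule 109): 11101010
Gen 5 (rule 129): 01000000
Gen 6 (rule 109): 01011111
Gen 7 (rule 129): 00001110
Gen 8 (rule 109): 11101010
Gen 9 (rule 129): 01000000
Gen 10 (rule 109): 01011111
Gen 11 (rule 129): 00001110

Answer: 00001110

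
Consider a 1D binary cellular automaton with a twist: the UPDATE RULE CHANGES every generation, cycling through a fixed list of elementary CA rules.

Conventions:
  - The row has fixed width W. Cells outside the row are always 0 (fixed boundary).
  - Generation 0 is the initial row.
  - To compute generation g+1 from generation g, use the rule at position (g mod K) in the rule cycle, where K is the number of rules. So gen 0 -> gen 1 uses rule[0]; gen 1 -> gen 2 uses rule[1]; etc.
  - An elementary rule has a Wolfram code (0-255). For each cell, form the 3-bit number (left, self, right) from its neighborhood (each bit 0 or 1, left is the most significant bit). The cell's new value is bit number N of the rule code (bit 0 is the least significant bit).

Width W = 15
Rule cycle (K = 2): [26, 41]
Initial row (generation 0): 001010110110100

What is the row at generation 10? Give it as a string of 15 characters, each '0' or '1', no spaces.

Answer: 010011000100100

Derivation:
Gen 0: 001010110110100
Gen 1 (rule 26): 010000100100010
Gen 2 (rule 41): 000110000001000
Gen 3 (rule 26): 001101000010100
Gen 4 (rule 41): 101010011001001
Gen 5 (rule 26): 000001110110110
Gen 6 (rule 41): 111101001101100
Gen 7 (rule 26): 100000111001010
Gen 8 (rule 41): 001110100000100
Gen 9 (rule 26): 011000010001010
Gen 10 (rule 41): 010011000100100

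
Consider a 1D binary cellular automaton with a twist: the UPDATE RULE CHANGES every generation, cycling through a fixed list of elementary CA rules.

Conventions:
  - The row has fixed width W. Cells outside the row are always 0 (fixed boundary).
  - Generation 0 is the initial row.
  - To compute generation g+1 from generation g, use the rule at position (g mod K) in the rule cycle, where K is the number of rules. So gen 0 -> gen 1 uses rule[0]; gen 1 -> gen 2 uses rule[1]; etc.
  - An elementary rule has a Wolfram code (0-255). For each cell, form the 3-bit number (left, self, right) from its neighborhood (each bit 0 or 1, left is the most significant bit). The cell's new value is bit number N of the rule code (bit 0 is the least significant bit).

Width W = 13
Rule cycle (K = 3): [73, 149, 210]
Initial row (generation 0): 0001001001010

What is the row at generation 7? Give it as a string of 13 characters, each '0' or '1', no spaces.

Gen 0: 0001001001010
Gen 1 (rule 73): 1100000000000
Gen 2 (rule 149): 0011111111111
Gen 3 (rule 210): 0101111111111
Gen 4 (rule 73): 0001000000001
Gen 5 (rule 149): 1101111111101
Gen 6 (rule 210): 0100111111100
Gen 7 (rule 73): 0000100000101

Answer: 0000100000101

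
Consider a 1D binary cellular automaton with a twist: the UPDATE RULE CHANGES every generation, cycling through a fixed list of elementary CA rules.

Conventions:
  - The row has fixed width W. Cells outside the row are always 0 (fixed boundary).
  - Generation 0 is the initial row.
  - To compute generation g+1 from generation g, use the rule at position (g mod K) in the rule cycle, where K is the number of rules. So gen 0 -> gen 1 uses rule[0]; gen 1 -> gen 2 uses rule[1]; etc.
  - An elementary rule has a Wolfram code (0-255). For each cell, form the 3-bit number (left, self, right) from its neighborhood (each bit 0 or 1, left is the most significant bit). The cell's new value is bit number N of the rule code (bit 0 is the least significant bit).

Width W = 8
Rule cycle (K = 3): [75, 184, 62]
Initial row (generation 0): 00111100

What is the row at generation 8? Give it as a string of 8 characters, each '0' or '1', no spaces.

Answer: 11010110

Derivation:
Gen 0: 00111100
Gen 1 (rule 75): 11100101
Gen 2 (rule 184): 11010010
Gen 3 (rule 62): 10111111
Gen 4 (rule 75): 00100001
Gen 5 (rule 184): 00010000
Gen 6 (rule 62): 00111000
Gen 7 (rule 75): 11101011
Gen 8 (rule 184): 11010110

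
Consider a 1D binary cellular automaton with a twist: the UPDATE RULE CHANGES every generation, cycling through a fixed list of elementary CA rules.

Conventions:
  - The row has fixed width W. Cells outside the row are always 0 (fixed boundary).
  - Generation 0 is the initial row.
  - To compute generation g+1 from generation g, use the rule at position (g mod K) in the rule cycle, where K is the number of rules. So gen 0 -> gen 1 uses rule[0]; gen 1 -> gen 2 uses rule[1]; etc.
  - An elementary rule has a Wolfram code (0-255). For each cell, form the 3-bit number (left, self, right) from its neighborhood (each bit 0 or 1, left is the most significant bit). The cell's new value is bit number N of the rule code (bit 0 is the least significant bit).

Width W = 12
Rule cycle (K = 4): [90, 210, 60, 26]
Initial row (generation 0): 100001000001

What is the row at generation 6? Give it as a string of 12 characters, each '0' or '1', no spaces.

Answer: 101101001100

Derivation:
Gen 0: 100001000001
Gen 1 (rule 90): 010010100010
Gen 2 (rule 210): 101100010101
Gen 3 (rule 60): 111010011111
Gen 4 (rule 26): 100001110000
Gen 5 (rule 90): 010011011000
Gen 6 (rule 210): 101101001100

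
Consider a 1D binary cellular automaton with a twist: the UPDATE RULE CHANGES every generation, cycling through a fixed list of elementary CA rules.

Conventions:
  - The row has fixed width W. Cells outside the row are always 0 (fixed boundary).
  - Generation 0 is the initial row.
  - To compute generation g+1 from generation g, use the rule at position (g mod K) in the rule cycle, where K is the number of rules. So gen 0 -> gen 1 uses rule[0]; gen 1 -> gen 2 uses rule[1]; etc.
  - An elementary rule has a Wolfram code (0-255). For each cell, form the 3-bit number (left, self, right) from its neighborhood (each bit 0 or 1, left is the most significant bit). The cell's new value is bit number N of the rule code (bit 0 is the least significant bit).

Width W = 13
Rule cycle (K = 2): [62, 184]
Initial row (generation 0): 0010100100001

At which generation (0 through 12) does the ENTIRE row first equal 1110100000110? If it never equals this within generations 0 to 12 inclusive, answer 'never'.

Gen 0: 0010100100001
Gen 1 (rule 62): 0111111110011
Gen 2 (rule 184): 0111111101010
Gen 3 (rule 62): 1100000011111
Gen 4 (rule 184): 1010000011110
Gen 5 (rule 62): 1111000110001
Gen 6 (rule 184): 1110100101000
Gen 7 (rule 62): 1001111111100
Gen 8 (rule 184): 0101111111010
Gen 9 (rule 62): 1111000000111
Gen 10 (rule 184): 1110100000110
Gen 11 (rule 62): 1001110001101
Gen 12 (rule 184): 0101101001010

Answer: 10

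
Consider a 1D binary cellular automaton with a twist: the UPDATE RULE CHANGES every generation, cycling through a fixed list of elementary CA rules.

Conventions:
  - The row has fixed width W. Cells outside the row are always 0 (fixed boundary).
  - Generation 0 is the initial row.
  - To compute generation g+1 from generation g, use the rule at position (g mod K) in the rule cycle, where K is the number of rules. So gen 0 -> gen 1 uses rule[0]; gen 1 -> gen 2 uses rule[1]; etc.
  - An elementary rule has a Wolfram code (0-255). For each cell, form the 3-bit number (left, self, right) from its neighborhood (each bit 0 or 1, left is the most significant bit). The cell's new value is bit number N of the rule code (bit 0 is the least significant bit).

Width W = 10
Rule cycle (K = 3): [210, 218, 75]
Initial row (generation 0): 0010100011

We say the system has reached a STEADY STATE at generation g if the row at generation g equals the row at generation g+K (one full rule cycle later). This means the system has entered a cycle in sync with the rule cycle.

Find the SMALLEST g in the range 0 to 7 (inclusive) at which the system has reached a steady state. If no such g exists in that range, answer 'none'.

Answer: none

Derivation:
Gen 0: 0010100011
Gen 1 (rule 210): 0100010101
Gen 2 (rule 218): 1010100000
Gen 3 (rule 75): 0000001111
Gen 4 (rule 210): 0000010111
Gen 5 (rule 218): 0000100111
Gen 6 (rule 75): 1111001101
Gen 7 (rule 210): 0111110100
Gen 8 (rule 218): 1111110010
Gen 9 (rule 75): 1000010100
Gen 10 (rule 210): 0100100010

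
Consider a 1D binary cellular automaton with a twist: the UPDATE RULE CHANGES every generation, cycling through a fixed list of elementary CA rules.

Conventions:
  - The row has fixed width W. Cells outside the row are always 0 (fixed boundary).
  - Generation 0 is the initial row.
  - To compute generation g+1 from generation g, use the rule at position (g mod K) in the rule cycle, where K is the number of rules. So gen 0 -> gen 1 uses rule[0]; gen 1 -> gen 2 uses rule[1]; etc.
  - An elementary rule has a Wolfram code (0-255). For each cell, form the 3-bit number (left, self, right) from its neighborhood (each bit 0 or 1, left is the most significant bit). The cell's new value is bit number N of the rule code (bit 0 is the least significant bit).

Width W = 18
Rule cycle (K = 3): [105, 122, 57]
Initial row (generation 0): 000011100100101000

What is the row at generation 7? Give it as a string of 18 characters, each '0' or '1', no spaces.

Gen 0: 000011100100101000
Gen 1 (rule 105): 111010100000010011
Gen 2 (rule 122): 101101010000101111
Gen 3 (rule 57): 011010101110011000
Gen 4 (rule 105): 011101011010011011
Gen 5 (rule 122): 110110111101111111
Gen 6 (rule 57): 101101100011000000
Gen 7 (rule 105): 011111101011011111

Answer: 011111101011011111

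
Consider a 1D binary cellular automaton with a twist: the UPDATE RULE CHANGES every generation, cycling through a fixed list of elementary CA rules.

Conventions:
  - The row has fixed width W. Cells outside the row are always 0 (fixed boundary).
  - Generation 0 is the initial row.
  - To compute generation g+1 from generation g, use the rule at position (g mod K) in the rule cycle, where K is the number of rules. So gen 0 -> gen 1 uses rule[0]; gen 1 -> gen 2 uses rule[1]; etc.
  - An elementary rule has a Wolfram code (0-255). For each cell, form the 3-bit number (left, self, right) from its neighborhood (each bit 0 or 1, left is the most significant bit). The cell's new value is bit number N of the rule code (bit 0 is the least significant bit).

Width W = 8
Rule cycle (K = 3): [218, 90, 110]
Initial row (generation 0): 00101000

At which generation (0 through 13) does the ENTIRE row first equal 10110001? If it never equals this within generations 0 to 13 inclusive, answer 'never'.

Answer: never

Derivation:
Gen 0: 00101000
Gen 1 (rule 218): 01000100
Gen 2 (rule 90): 10101010
Gen 3 (rule 110): 11111110
Gen 4 (rule 218): 11111111
Gen 5 (rule 90): 10000001
Gen 6 (rule 110): 10000011
Gen 7 (rule 218): 01000111
Gen 8 (rule 90): 10101101
Gen 9 (rule 110): 11111111
Gen 10 (rule 218): 11111111
Gen 11 (rule 90): 10000001
Gen 12 (rule 110): 10000011
Gen 13 (rule 218): 01000111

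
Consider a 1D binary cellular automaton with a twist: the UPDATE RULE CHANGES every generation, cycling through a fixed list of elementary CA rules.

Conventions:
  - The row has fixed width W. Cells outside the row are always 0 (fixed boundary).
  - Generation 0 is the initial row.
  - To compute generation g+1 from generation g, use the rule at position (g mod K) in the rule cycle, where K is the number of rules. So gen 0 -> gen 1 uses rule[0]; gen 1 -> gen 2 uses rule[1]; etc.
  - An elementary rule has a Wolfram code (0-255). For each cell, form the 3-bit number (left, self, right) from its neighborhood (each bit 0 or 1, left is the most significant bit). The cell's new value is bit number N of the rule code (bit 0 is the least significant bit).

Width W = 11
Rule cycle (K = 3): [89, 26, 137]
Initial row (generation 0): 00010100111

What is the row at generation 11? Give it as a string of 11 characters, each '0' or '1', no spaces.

Answer: 10000001000

Derivation:
Gen 0: 00010100111
Gen 1 (rule 89): 11000010101
Gen 2 (rule 26): 10100100000
Gen 3 (rule 137): 00000001111
Gen 4 (rule 89): 11111101001
Gen 5 (rule 26): 10000000110
Gen 6 (rule 137): 00111110100
Gen 7 (rule 89): 10100010011
Gen 8 (rule 26): 00010101110
Gen 9 (rule 137): 11000001100
Gen 10 (rule 89): 11111101111
Gen 11 (rule 26): 10000001000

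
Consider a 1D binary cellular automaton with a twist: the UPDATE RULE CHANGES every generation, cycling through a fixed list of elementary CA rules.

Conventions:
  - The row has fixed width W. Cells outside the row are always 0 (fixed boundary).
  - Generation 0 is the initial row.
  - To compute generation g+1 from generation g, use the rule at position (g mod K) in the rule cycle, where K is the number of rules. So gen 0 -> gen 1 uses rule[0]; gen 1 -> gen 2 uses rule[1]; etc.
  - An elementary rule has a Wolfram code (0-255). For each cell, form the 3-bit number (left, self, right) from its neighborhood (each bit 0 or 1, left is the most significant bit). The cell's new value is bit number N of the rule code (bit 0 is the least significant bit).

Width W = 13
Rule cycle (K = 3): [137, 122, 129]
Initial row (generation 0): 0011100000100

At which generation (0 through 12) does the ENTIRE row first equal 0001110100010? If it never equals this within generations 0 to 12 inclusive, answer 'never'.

Gen 0: 0011100000100
Gen 1 (rule 137): 1011001110001
Gen 2 (rule 122): 0111111011010
Gen 3 (rule 129): 0011110000000
Gen 4 (rule 137): 1011100111111
Gen 5 (rule 122): 0110111100001
Gen 6 (rule 129): 0000011001100
Gen 7 (rule 137): 1111010001001
Gen 8 (rule 122): 1001101010110
Gen 9 (rule 129): 0000000000000
Gen 10 (rule 137): 1111111111111
Gen 11 (rule 122): 1000000000001
Gen 12 (rule 129): 0011111111100

Answer: never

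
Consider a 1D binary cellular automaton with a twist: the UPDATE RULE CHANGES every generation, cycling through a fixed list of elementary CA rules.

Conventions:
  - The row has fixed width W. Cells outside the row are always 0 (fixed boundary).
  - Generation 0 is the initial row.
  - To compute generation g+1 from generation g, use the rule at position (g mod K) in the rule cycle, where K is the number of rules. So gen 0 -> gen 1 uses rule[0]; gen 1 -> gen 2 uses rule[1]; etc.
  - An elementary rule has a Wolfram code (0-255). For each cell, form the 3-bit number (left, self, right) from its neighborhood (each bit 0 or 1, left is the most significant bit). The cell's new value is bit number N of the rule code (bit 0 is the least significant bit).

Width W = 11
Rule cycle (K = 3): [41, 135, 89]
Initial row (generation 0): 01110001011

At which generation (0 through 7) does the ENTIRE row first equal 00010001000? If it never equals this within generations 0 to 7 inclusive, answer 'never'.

Gen 0: 01110001011
Gen 1 (rule 41): 01000100110
Gen 2 (rule 135): 11011101000
Gen 3 (rule 89): 11010100111
Gen 4 (rule 41): 10101000100
Gen 5 (rule 135): 10101011101
Gen 6 (rule 89): 00000010100
Gen 7 (rule 41): 11111001001

Answer: never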